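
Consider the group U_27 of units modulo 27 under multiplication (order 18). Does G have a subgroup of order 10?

No

10 does not divide |G| = 18, so by Lagrange no subgroup of order 10 exists.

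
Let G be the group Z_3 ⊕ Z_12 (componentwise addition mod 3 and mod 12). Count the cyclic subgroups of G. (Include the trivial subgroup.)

15

A cyclic subgroup of order d is generated by each of its φ(d) elements of order d, so the cyclic subgroups of order d number (#elements of order d)/φ(d).
Cyclic subgroups by order — order 1: 1; order 2: 1; order 3: 4; order 4: 1; order 6: 4; order 12: 4.
Total: 15.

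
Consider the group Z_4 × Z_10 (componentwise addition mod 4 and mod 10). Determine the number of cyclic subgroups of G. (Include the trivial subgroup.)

12

A cyclic subgroup of order d is generated by each of its φ(d) elements of order d, so the cyclic subgroups of order d number (#elements of order d)/φ(d).
Cyclic subgroups by order — order 1: 1; order 2: 3; order 4: 2; order 5: 1; order 10: 3; order 20: 2.
Total: 12.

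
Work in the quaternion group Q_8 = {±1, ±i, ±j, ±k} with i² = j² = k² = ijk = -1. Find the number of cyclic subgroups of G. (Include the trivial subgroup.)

5

Each element a generates a cyclic subgroup ⟨a⟩; distinct elements may generate the same one (a cyclic group of order d has φ(d) generators).
Cyclic subgroups by order — order 1: 1; order 2: 1; order 4: 3.
Total: 5.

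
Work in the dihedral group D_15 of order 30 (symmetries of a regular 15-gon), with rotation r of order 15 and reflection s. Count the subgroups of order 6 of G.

|G| = 30 and 6 | 30, so subgroups of order 6 are possible by Lagrange.
The subgroups of order 6 are: {e, r^5, r^10, s, r^5s, r^10s}; {e, r^5, r^10, rs, r^6s, r^11s}; {e, r^5, r^10, r^2s, r^7s, r^12s}; {e, r^5, r^10, r^3s, r^8s, r^13s}; … (5 in all).
So G has 5 subgroups of order 6.

5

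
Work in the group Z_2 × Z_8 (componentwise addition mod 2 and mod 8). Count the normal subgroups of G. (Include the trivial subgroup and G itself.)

11

G is abelian, so every subgroup is normal.
G has 11 subgroups in total, hence 11 normal subgroups.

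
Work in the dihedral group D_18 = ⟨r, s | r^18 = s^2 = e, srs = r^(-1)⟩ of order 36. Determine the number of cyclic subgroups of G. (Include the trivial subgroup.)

Each element a generates a cyclic subgroup ⟨a⟩; distinct elements may generate the same one (a cyclic group of order d has φ(d) generators).
Cyclic subgroups by order — order 1: 1; order 2: 19; order 3: 1; order 6: 1; order 9: 1; order 18: 1.
Total: 24.

24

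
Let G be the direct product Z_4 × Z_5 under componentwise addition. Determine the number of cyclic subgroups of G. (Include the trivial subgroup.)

6

Group the elements of G by the cyclic subgroup they generate; each cyclic subgroup of order d accounts for φ(d) elements.
Cyclic subgroups by order — order 1: 1; order 2: 1; order 4: 1; order 5: 1; order 10: 1; order 20: 1.
Total: 6.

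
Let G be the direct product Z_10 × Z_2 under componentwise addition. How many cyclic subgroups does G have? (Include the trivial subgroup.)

8

Each element a generates a cyclic subgroup ⟨a⟩; distinct elements may generate the same one (a cyclic group of order d has φ(d) generators).
Cyclic subgroups by order — order 1: 1; order 2: 3; order 5: 1; order 10: 3.
Total: 8.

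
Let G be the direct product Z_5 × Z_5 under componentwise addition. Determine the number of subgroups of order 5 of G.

|G| = 25 and 5 | 25, so subgroups of order 5 are possible by Lagrange.
The subgroups of order 5 are: {(0,0), (0,1), (0,2), (0,3), (0,4)}; {(0,0), (1,0), (2,0), (3,0), (4,0)}; {(0,0), (1,1), (2,2), (3,3), (4,4)}; {(0,0), (1,2), (2,4), (3,1), (4,3)}; … (6 in all).
So G has 6 subgroups of order 5.

6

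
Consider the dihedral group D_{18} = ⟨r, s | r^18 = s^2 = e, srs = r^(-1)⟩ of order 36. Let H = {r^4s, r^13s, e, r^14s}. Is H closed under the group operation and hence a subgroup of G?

Closure fails: r^13s · r^14s = r^17 ∉ H. So H is not a subgroup.

No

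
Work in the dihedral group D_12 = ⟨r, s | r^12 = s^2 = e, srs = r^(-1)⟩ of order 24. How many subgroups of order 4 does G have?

7

|G| = 24 and 4 | 24, so subgroups of order 4 are possible by Lagrange.
The subgroups of order 4 are: {e, r^6, r^4s, r^10s}; {e, r^6, r^5s, r^11s}; {e, r^6, r^2s, r^8s}; {e, r^3, r^6, r^9}; … (7 in all).
So G has 7 subgroups of order 4.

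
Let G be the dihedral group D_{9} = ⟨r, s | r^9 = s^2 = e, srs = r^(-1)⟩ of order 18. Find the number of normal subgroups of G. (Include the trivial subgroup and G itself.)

4

G has 16 subgroups. Checking conjugation-invariance by order — order 1: 1/1 normal; order 2: 0/9 normal; order 3: 1/1 normal; order 6: 0/3 normal; order 9: 1/1 normal; order 18: 1/1 normal.
Total normal subgroups: 4.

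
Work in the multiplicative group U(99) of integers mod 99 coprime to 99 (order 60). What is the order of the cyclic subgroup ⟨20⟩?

30

Compute successive powers of 20 mod 99: 20, 4, 80, 16, 23, 64, 92, 58, …; 20^30 ≡ 1 (mod 99).
So |⟨20⟩| = 30.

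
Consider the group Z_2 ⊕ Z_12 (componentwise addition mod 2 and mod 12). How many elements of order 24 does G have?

An element (a,b) has order lcm(ord(a), ord(b)); count pairs with lcm equal to 24.
Enumerating gives 0 such elements.

0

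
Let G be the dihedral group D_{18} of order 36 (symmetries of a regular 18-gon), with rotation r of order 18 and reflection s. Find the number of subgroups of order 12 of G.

|G| = 36 and 12 | 36, so subgroups of order 12 are possible by Lagrange.
The subgroups of order 12 are: {e, r^3, r^6, r^9, r^12, r^15, rs, r^4s, r^7s, r^10s, r^13s, r^16s}; {e, r^3, r^6, r^9, r^12, r^15, r^2s, r^5s, r^8s, r^11s, r^14s, r^17s}; {e, r^3, r^6, r^9, r^12, r^15, s, r^3s, r^6s, r^9s, r^12s, r^15s}.
So G has 3 subgroups of order 12.

3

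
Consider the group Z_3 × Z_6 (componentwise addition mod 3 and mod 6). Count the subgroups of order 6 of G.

|G| = 18 and 6 | 18, so subgroups of order 6 are possible by Lagrange.
The subgroups of order 6 are: {(0,0), (0,1), (0,2), (0,3), (0,4), (0,5)}; {(0,0), (0,3), (1,0), (1,3), (2,0), (2,3)}; {(0,0), (0,3), (1,1), (1,4), (2,2), (2,5)}; {(0,0), (0,3), (1,2), (1,5), (2,1), (2,4)}.
So G has 4 subgroups of order 6.

4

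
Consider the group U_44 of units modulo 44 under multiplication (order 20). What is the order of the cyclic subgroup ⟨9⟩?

5

Compute successive powers of 9 mod 44: 9, 37, 25, 5, 1; 9^5 ≡ 1 (mod 44).
So |⟨9⟩| = 5.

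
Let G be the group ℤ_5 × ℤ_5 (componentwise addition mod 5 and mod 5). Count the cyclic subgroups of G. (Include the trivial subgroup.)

7

A cyclic subgroup of order d is generated by each of its φ(d) elements of order d, so the cyclic subgroups of order d number (#elements of order d)/φ(d).
Cyclic subgroups by order — order 1: 1; order 5: 6.
Total: 7.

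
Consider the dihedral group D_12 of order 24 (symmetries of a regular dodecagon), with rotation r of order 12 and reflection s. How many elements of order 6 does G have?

The elements of order 6 are: r^2, r^10.
That's 2.

2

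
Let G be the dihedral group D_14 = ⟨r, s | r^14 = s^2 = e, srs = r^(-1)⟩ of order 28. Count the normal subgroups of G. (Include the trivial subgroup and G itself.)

G has 28 subgroups. Checking conjugation-invariance by order — order 1: 1/1 normal; order 2: 1/15 normal; order 4: 0/7 normal; order 7: 1/1 normal; order 14: 3/3 normal; order 28: 1/1 normal.
Total normal subgroups: 7.

7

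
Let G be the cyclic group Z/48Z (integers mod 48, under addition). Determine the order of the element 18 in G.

In Z/48Z, the order of an element a is n/gcd(a, n).
gcd(18, 48) = 6, so |⟨18⟩| = 48/6 = 8.

8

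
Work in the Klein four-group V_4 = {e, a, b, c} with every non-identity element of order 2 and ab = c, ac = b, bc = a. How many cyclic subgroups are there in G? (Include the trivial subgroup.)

Group the elements of G by the cyclic subgroup they generate; each cyclic subgroup of order d accounts for φ(d) elements.
Cyclic subgroups by order — order 1: 1; order 2: 3.
Total: 4.

4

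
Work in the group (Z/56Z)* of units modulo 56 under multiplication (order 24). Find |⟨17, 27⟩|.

12

|⟨17⟩| = 6 and |⟨27⟩| = 2, so |H| is a multiple of lcm(6, 2) = 6 and divides |G| = 24.
Closing under the operation: H = {1, 3, 9, 11, 17, 19, 25, 27, 33, 41, 43, 51}, so |H| = 12.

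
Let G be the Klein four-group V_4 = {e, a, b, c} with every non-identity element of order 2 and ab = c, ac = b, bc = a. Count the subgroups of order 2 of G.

3

|G| = 4 and 2 | 4, so subgroups of order 2 are possible by Lagrange.
The subgroups of order 2 are: {e, a}; {e, b}; {e, c}.
So G has 3 subgroups of order 2.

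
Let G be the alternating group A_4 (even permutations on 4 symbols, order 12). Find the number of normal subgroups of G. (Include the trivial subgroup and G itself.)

G has 10 subgroups. Checking conjugation-invariance by order — order 1: 1/1 normal; order 2: 0/3 normal; order 3: 0/4 normal; order 4: 1/1 normal; order 12: 1/1 normal.
Total normal subgroups: 3.

3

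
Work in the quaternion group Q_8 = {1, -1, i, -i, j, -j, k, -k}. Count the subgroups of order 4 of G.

|G| = 8 and 4 | 8, so subgroups of order 4 are possible by Lagrange.
The subgroups of order 4 are: {1, -1, i, -i}; {1, -1, j, -j}; {1, -1, k, -k}.
So G has 3 subgroups of order 4.

3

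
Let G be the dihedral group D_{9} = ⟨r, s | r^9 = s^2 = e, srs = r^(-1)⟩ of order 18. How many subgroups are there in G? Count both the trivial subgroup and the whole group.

16

|G| = 18, so by Lagrange every subgroup order divides 18. Divisors: 1, 2, 3, 6, 9, 18.
Subgroups by order — order 1: 1; order 2: 9; order 3: 1; order 6: 3; order 9: 1; order 18: 1.
Total: 1 + 9 + 1 + 3 + 1 + 1 = 16.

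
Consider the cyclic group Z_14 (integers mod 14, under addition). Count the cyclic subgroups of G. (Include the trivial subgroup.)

4

Group the elements of G by the cyclic subgroup they generate; each cyclic subgroup of order d accounts for φ(d) elements.
Cyclic subgroups by order — order 1: 1; order 2: 1; order 7: 1; order 14: 1.
Total: 4.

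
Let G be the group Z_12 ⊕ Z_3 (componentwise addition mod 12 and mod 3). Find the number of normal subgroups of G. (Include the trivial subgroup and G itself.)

18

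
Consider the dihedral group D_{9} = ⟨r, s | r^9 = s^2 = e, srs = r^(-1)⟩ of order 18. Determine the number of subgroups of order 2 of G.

|G| = 18 and 2 | 18, so subgroups of order 2 are possible by Lagrange.
The subgroups of order 2 are: {e, r^2s}; {e, r^3s}; {e, r^4s}; {e, r^5s}; … (9 in all).
So G has 9 subgroups of order 2.

9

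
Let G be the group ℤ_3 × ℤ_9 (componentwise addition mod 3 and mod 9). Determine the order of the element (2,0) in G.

3

The order of (2,0) in Z_3 × Z_9 is lcm(ord(2) in Z_3, ord(0) in Z_9).
ord(2) = 3 and ord(0) = 1, so |⟨(2,0)⟩| = lcm(3, 1) = 3.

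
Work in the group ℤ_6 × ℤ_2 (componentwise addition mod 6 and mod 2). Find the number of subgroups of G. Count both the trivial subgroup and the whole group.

10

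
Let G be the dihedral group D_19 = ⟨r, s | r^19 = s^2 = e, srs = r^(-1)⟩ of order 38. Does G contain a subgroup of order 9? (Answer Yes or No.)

9 does not divide |G| = 38, so by Lagrange no subgroup of order 9 exists.

No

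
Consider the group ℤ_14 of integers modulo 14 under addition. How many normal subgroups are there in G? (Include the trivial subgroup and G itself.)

4

G is abelian, so every subgroup is normal.
G has 4 subgroups in total, hence 4 normal subgroups.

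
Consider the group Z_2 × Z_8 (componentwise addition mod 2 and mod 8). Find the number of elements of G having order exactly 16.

0

An element (a,b) has order lcm(ord(a), ord(b)); count pairs with lcm equal to 16.
Enumerating gives 0 such elements.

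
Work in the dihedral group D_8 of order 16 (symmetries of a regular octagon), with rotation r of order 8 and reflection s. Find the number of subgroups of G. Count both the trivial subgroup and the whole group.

19

|G| = 16, so by Lagrange every subgroup order divides 16. Divisors: 1, 2, 4, 8, 16.
Subgroups by order — order 1: 1; order 2: 9; order 4: 5; order 8: 3; order 16: 1.
Total: 1 + 9 + 5 + 3 + 1 = 19.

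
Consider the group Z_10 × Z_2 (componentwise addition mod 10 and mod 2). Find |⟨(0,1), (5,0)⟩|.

4

|⟨(0,1)⟩| = 2 and |⟨(5,0)⟩| = 2, so |H| is a multiple of lcm(2, 2) = 2 and divides |G| = 20.
Closing under the operation: H = {(0,0), (0,1), (5,0), (5,1)}, so |H| = 4.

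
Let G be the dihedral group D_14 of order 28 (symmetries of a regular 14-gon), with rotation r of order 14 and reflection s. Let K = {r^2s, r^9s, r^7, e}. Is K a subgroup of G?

|K| = 4 divides |G| = 28, consistent with Lagrange.
K contains the identity, every element's inverse is in K, and K is closed under ·: it is a subgroup.

Yes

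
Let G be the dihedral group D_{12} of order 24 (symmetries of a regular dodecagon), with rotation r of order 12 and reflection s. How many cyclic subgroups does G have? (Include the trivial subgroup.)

18

Group the elements of G by the cyclic subgroup they generate; each cyclic subgroup of order d accounts for φ(d) elements.
Cyclic subgroups by order — order 1: 1; order 2: 13; order 3: 1; order 4: 1; order 6: 1; order 12: 1.
Total: 18.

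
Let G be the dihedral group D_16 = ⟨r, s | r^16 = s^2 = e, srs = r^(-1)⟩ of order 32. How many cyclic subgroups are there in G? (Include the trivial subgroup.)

21

Each element a generates a cyclic subgroup ⟨a⟩; distinct elements may generate the same one (a cyclic group of order d has φ(d) generators).
Cyclic subgroups by order — order 1: 1; order 2: 17; order 4: 1; order 8: 1; order 16: 1.
Total: 21.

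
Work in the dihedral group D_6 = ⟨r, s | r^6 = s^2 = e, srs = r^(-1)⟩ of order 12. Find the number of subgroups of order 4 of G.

3

|G| = 12 and 4 | 12, so subgroups of order 4 are possible by Lagrange.
The subgroups of order 4 are: {e, r^3, r^2s, r^5s}; {e, r^3, s, r^3s}; {e, r^3, rs, r^4s}.
So G has 3 subgroups of order 4.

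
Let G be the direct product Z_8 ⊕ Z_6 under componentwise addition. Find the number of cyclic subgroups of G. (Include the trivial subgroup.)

Each element a generates a cyclic subgroup ⟨a⟩; distinct elements may generate the same one (a cyclic group of order d has φ(d) generators).
Cyclic subgroups by order — order 1: 1; order 2: 3; order 3: 1; order 4: 2; order 6: 3; order 8: 2; order 12: 2; order 24: 2.
Total: 16.

16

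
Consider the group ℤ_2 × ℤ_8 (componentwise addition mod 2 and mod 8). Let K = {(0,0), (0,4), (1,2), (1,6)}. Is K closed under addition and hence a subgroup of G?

|K| = 4 divides |G| = 16, consistent with Lagrange.
K contains the identity, every element's inverse is in K, and K is closed under +: it is a subgroup.
In fact K = ⟨(1,6)⟩.

Yes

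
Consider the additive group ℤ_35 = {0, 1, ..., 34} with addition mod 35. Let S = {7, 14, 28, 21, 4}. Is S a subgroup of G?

The identity 0 ∉ S, so S is not a subgroup.

No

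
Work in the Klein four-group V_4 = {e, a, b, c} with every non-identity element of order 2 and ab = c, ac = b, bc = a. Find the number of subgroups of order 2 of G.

3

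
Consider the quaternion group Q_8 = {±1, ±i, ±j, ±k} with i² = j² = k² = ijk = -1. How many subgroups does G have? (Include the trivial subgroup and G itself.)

|G| = 8, so by Lagrange every subgroup order divides 8. Divisors: 1, 2, 4, 8.
Subgroups by order — order 1: 1; order 2: 1; order 4: 3; order 8: 1.
Total: 1 + 1 + 3 + 1 = 6.

6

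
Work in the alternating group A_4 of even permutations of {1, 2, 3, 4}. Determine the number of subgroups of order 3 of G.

|G| = 12 and 3 | 12, so subgroups of order 3 are possible by Lagrange.
The subgroups of order 3 are: {e, (1 2 3), (1 3 2)}; {e, (1 2 4), (1 4 2)}; {e, (1 3 4), (1 4 3)}; {e, (2 3 4), (2 4 3)}.
So G has 4 subgroups of order 3.

4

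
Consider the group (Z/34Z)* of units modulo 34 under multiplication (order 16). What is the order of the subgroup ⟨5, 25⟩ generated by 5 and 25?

|⟨5⟩| = 16 and |⟨25⟩| = 8, so |H| is a multiple of lcm(16, 8) = 16 and divides |G| = 16.
Closing {5, 25} under the group operation gives all of G, so |H| = 16.

16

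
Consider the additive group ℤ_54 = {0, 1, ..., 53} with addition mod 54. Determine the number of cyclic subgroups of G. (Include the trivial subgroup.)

A cyclic subgroup of order d is generated by each of its φ(d) elements of order d, so the cyclic subgroups of order d number (#elements of order d)/φ(d).
Cyclic subgroups by order — order 1: 1; order 2: 1; order 3: 1; order 6: 1; order 9: 1; order 18: 1; order 27: 1; order 54: 1.
Total: 8.

8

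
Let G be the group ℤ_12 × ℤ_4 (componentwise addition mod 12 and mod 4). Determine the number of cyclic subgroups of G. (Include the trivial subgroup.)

A cyclic subgroup of order d is generated by each of its φ(d) elements of order d, so the cyclic subgroups of order d number (#elements of order d)/φ(d).
Cyclic subgroups by order — order 1: 1; order 2: 3; order 3: 1; order 4: 6; order 6: 3; order 12: 6.
Total: 20.

20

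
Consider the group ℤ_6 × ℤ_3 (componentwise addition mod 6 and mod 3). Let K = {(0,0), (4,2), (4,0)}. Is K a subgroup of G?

No

(4,0) ∈ K but its inverse (2,0) ∉ K, so K is not a subgroup.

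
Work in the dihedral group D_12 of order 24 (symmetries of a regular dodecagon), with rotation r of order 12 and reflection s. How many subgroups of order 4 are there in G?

7

|G| = 24 and 4 | 24, so subgroups of order 4 are possible by Lagrange.
The subgroups of order 4 are: {e, r^6, r^4s, r^10s}; {e, r^6, r^5s, r^11s}; {e, r^6, r^2s, r^8s}; {e, r^3, r^6, r^9}; … (7 in all).
So G has 7 subgroups of order 4.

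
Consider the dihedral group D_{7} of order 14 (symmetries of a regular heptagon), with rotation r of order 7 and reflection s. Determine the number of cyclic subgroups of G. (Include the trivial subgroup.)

9

Group the elements of G by the cyclic subgroup they generate; each cyclic subgroup of order d accounts for φ(d) elements.
Cyclic subgroups by order — order 1: 1; order 2: 7; order 7: 1.
Total: 9.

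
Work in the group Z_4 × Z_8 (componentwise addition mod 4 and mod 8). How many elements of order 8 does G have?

16

An element (a,b) has order lcm(ord(a), ord(b)); count pairs with lcm equal to 8.
Enumerating gives 16 such elements.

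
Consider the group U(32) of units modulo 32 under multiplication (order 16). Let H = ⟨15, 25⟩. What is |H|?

|⟨15⟩| = 2 and |⟨25⟩| = 4, so |H| is a multiple of lcm(2, 4) = 4 and divides |G| = 16.
Closing under the operation: H = {1, 7, 9, 15, 17, 23, 25, 31}, so |H| = 8.

8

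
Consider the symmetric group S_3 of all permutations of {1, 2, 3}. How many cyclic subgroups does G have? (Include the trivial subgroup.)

5

Group the elements of G by the cyclic subgroup they generate; each cyclic subgroup of order d accounts for φ(d) elements.
Cyclic subgroups by order — order 1: 1; order 2: 3; order 3: 1.
Total: 5.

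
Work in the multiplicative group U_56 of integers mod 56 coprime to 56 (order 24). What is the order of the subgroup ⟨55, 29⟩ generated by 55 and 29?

|⟨55⟩| = 2 and |⟨29⟩| = 2, so |H| is a multiple of lcm(2, 2) = 2 and divides |G| = 24.
Closing under the operation: H = {1, 27, 29, 55}, so |H| = 4.

4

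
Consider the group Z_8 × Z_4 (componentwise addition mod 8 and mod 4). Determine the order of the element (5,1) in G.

8

The order of (5,1) in Z_8 × Z_4 is lcm(ord(5) in Z_8, ord(1) in Z_4).
ord(5) = 8 and ord(1) = 4, so |⟨(5,1)⟩| = lcm(8, 4) = 8.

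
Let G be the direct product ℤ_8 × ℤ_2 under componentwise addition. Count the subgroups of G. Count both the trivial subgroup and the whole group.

|G| = 16, so by Lagrange every subgroup order divides 16. Divisors: 1, 2, 4, 8, 16.
Subgroups by order — order 1: 1; order 2: 3; order 4: 3; order 8: 3; order 16: 1.
Total: 1 + 3 + 3 + 3 + 1 = 11.

11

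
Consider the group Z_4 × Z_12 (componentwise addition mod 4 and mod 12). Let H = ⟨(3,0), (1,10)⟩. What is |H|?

24

|⟨(3,0)⟩| = 4 and |⟨(1,10)⟩| = 12, so |H| is a multiple of lcm(4, 12) = 12 and divides |G| = 48.
Closing under the operation: H = {(0,0), (0,2), (0,4), (0,6), (0,8), (0,10), (1,0), (1,2), (1,4), (1,6), (1,8), (1,10), (2,0), (2,2), (2,4), (2,6), (2,8), (2,10), (3,0), (3,2), (3,4), (3,6), (3,8), (3,10)}, so |H| = 24.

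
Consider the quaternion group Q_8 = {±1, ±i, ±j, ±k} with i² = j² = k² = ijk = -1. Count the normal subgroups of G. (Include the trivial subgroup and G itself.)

6

G has 6 subgroups. Checking conjugation-invariance by order — order 1: 1/1 normal; order 2: 1/1 normal; order 4: 3/3 normal; order 8: 1/1 normal.
Total normal subgroups: 6.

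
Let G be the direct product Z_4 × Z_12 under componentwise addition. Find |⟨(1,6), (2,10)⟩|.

24

|⟨(1,6)⟩| = 4 and |⟨(2,10)⟩| = 6, so |H| is a multiple of lcm(4, 6) = 12 and divides |G| = 48.
Closing under the operation: H = {(0,0), (0,2), (0,4), (0,6), (0,8), (0,10), (1,0), (1,2), (1,4), (1,6), (1,8), (1,10), (2,0), (2,2), (2,4), (2,6), (2,8), (2,10), (3,0), (3,2), (3,4), (3,6), (3,8), (3,10)}, so |H| = 24.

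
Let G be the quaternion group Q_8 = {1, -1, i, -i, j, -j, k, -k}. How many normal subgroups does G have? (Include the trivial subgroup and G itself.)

6

G has 6 subgroups. Checking conjugation-invariance by order — order 1: 1/1 normal; order 2: 1/1 normal; order 4: 3/3 normal; order 8: 1/1 normal.
Total normal subgroups: 6.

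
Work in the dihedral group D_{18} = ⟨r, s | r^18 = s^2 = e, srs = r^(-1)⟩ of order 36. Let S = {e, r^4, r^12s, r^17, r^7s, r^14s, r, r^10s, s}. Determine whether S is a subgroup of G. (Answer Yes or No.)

r^4 ∈ S but its inverse r^14 ∉ S, so S is not a subgroup.

No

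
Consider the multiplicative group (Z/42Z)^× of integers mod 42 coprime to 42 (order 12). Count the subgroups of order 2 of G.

|G| = 12 and 2 | 12, so subgroups of order 2 are possible by Lagrange.
The subgroups of order 2 are: {1, 13}; {1, 29}; {1, 41}.
So G has 3 subgroups of order 2.

3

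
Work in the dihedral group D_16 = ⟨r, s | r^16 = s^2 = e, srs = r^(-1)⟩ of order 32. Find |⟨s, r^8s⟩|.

4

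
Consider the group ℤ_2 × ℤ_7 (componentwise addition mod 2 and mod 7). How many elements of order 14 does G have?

6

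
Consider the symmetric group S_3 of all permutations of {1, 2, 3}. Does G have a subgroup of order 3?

3 | 6. A subgroup of order 3 is {e, (1 2 3), (1 3 2)}.

Yes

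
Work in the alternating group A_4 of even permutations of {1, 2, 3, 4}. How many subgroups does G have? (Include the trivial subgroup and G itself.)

10

|G| = 12, so by Lagrange every subgroup order divides 12. Divisors: 1, 2, 3, 4, 6, 12.
Subgroups by order — order 1: 1; order 2: 3; order 3: 4; order 4: 1; order 6: 0; order 12: 1.
Total: 1 + 3 + 4 + 1 + 0 + 1 = 10.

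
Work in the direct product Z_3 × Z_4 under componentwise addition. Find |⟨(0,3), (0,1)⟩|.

|⟨(0,3)⟩| = 4 and |⟨(0,1)⟩| = 4, so |H| is a multiple of lcm(4, 4) = 4 and divides |G| = 12.
Closing under the operation: H = {(0,0), (0,1), (0,2), (0,3)}, so |H| = 4.

4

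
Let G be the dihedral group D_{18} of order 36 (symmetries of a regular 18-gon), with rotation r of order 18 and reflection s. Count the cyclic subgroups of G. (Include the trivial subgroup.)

A cyclic subgroup of order d is generated by each of its φ(d) elements of order d, so the cyclic subgroups of order d number (#elements of order d)/φ(d).
Cyclic subgroups by order — order 1: 1; order 2: 19; order 3: 1; order 6: 1; order 9: 1; order 18: 1.
Total: 24.

24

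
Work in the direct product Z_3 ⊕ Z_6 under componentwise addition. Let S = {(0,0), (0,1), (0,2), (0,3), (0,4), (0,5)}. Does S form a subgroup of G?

Yes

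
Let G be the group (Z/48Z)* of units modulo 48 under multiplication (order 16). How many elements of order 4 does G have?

The elements of order 4 are: 5, 11, 13, 19, 29, 35, 37, 43.
That's 8.

8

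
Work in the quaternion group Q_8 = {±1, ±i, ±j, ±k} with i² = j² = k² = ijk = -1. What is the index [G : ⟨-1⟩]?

|⟨-1⟩| = 2 and |G| = 8.
By Lagrange, [G : H] = |G|/|H| = 8/2 = 4.

4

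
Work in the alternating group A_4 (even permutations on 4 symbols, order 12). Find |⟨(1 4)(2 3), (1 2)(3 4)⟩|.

|⟨(1 4)(2 3)⟩| = 2 and |⟨(1 2)(3 4)⟩| = 2, so |H| is a multiple of lcm(2, 2) = 2 and divides |G| = 12.
Closing under the operation: H = {e, (1 2)(3 4), (1 3)(2 4), (1 4)(2 3)}, so |H| = 4.

4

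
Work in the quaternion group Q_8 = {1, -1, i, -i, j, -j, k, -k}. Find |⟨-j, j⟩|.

|⟨-j⟩| = 4 and |⟨j⟩| = 4, so |H| is a multiple of lcm(4, 4) = 4 and divides |G| = 8.
Closing under the operation: H = {1, -1, j, -j}, so |H| = 4.

4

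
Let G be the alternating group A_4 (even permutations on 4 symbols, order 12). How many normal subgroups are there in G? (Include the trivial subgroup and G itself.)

3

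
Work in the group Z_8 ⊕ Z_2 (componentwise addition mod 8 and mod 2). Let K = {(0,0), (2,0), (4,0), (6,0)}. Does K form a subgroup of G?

|K| = 4 divides |G| = 16, consistent with Lagrange.
K contains the identity, every element's inverse is in K, and K is closed under +: it is a subgroup.
In fact K = ⟨(6,0)⟩.

Yes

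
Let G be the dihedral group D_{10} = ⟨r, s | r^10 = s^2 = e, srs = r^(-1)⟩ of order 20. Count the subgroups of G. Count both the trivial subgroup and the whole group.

|G| = 20, so by Lagrange every subgroup order divides 20. Divisors: 1, 2, 4, 5, 10, 20.
Subgroups by order — order 1: 1; order 2: 11; order 4: 5; order 5: 1; order 10: 3; order 20: 1.
Total: 1 + 11 + 5 + 1 + 3 + 1 = 22.

22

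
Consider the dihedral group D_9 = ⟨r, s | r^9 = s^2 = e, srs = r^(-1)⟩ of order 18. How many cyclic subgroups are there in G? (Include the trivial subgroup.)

Each element a generates a cyclic subgroup ⟨a⟩; distinct elements may generate the same one (a cyclic group of order d has φ(d) generators).
Cyclic subgroups by order — order 1: 1; order 2: 9; order 3: 1; order 9: 1.
Total: 12.

12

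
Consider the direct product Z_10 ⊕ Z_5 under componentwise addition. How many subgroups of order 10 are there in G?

6

|G| = 50 and 10 | 50, so subgroups of order 10 are possible by Lagrange.
The subgroups of order 10 are: {(0,0), (0,1), (0,2), (0,3), (0,4), (5,0), (5,1), (5,2), (5,3), (5,4)}; {(0,0), (1,0), (2,0), (3,0), (4,0), (5,0), (6,0), (7,0), (8,0), (9,0)}; {(0,0), (1,1), (2,2), (3,3), (4,4), (5,0), (6,1), (7,2), (8,3), (9,4)}; {(0,0), (1,2), (2,4), (3,1), (4,3), (5,0), (6,2), (7,4), (8,1), (9,3)}; … (6 in all).
So G has 6 subgroups of order 10.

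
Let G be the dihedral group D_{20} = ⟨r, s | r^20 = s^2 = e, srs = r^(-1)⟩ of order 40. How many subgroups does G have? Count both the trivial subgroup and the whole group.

|G| = 40, so by Lagrange every subgroup order divides 40. Divisors: 1, 2, 4, 5, 8, 10, 20, 40.
Subgroups by order — order 1: 1; order 2: 21; order 4: 11; order 5: 1; order 8: 5; order 10: 5; order 20: 3; order 40: 1.
Total: 1 + 21 + 11 + 1 + 5 + 5 + 3 + 1 = 48.

48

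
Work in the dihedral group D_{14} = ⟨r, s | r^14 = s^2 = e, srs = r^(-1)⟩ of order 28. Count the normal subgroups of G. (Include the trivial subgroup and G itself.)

G has 28 subgroups. Checking conjugation-invariance by order — order 1: 1/1 normal; order 2: 1/15 normal; order 4: 0/7 normal; order 7: 1/1 normal; order 14: 3/3 normal; order 28: 1/1 normal.
Total normal subgroups: 7.

7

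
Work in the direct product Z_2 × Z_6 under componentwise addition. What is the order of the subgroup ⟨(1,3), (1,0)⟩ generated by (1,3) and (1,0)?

|⟨(1,3)⟩| = 2 and |⟨(1,0)⟩| = 2, so |H| is a multiple of lcm(2, 2) = 2 and divides |G| = 12.
Closing under the operation: H = {(0,0), (0,3), (1,0), (1,3)}, so |H| = 4.

4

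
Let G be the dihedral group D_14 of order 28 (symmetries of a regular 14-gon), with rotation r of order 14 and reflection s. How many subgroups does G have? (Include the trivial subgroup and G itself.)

28

|G| = 28, so by Lagrange every subgroup order divides 28. Divisors: 1, 2, 4, 7, 14, 28.
Subgroups by order — order 1: 1; order 2: 15; order 4: 7; order 7: 1; order 14: 3; order 28: 1.
Total: 1 + 15 + 7 + 1 + 3 + 1 = 28.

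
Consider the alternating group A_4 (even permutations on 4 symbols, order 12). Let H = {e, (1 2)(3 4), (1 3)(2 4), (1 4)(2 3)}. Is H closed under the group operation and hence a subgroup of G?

|H| = 4 divides |G| = 12, consistent with Lagrange.
H contains the identity, every element's inverse is in H, and H is closed under ∘: it is a subgroup.

Yes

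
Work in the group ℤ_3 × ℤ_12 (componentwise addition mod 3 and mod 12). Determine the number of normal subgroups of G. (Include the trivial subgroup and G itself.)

G is abelian, so every subgroup is normal.
G has 18 subgroups in total, hence 18 normal subgroups.

18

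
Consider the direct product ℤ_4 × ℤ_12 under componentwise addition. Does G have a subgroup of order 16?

16 | 48. A subgroup of order 16 is {(0,0), (0,3), (0,6), (0,9), (1,0), (1,3), (1,6), (1,9), (2,0), (2,3), (2,6), (2,9), (3,0), (3,3), (3,6), (3,9)}.

Yes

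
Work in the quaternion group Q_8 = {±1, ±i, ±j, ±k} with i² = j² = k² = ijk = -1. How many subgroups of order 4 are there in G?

3

|G| = 8 and 4 | 8, so subgroups of order 4 are possible by Lagrange.
The subgroups of order 4 are: {1, -1, i, -i}; {1, -1, j, -j}; {1, -1, k, -k}.
So G has 3 subgroups of order 4.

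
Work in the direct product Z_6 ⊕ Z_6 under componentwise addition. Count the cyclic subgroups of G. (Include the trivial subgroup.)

20

A cyclic subgroup of order d is generated by each of its φ(d) elements of order d, so the cyclic subgroups of order d number (#elements of order d)/φ(d).
Cyclic subgroups by order — order 1: 1; order 2: 3; order 3: 4; order 6: 12.
Total: 20.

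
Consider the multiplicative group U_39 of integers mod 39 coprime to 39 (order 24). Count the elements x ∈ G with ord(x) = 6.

The elements of order 6 are: 4, 10, 17, 23, 29, 35.
That's 6.

6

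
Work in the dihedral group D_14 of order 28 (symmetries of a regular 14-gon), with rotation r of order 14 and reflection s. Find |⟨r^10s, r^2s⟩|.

|⟨r^10s⟩| = 2 and |⟨r^2s⟩| = 2, so |H| is a multiple of lcm(2, 2) = 2 and divides |G| = 28.
Closing under the operation: H = {e, r^2, r^4, r^6, r^8, r^10, r^12, s, r^2s, r^4s, r^6s, r^8s, r^10s, r^12s}, so |H| = 14.

14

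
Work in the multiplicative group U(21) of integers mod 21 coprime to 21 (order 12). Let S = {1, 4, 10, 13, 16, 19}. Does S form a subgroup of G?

Yes

|S| = 6 divides |G| = 12, consistent with Lagrange.
S contains the identity, every element's inverse is in S, and S is closed under ·: it is a subgroup.
In fact S = ⟨19⟩.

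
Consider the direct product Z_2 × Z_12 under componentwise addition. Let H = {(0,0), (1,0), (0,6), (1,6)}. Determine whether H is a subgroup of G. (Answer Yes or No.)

|H| = 4 divides |G| = 24, consistent with Lagrange.
H contains the identity, every element's inverse is in H, and H is closed under +: it is a subgroup.

Yes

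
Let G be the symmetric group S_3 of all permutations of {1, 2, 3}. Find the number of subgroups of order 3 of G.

1

|G| = 6 and 3 | 6, so subgroups of order 3 are possible by Lagrange.
The subgroups of order 3 are: {e, (1 2 3), (1 3 2)}.
So G has 1 subgroup of order 3.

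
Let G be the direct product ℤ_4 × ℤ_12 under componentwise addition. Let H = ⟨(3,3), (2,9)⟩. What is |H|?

16

|⟨(3,3)⟩| = 4 and |⟨(2,9)⟩| = 4, so |H| is a multiple of lcm(4, 4) = 4 and divides |G| = 48.
Closing under the operation: H = {(0,0), (0,3), (0,6), (0,9), (1,0), (1,3), (1,6), (1,9), (2,0), (2,3), (2,6), (2,9), (3,0), (3,3), (3,6), (3,9)}, so |H| = 16.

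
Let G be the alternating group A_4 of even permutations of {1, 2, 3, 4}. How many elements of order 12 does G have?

No element of G has order 12 (even though 12 | 12).

0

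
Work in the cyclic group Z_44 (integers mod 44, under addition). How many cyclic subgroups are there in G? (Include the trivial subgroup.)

A cyclic subgroup of order d is generated by each of its φ(d) elements of order d, so the cyclic subgroups of order d number (#elements of order d)/φ(d).
Cyclic subgroups by order — order 1: 1; order 2: 1; order 4: 1; order 11: 1; order 22: 1; order 44: 1.
Total: 6.

6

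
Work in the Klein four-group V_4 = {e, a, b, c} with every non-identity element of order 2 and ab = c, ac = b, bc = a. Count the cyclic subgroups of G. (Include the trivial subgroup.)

4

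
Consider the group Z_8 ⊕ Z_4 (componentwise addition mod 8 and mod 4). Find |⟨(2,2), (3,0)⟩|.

16

|⟨(2,2)⟩| = 4 and |⟨(3,0)⟩| = 8, so |H| is a multiple of lcm(4, 8) = 8 and divides |G| = 32.
Closing under the operation: H = {(0,0), (0,2), (1,0), (1,2), (2,0), (2,2), (3,0), (3,2), (4,0), (4,2), (5,0), (5,2), (6,0), (6,2), (7,0), (7,2)}, so |H| = 16.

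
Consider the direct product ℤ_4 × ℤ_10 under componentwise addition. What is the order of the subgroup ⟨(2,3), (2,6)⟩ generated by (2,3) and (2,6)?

20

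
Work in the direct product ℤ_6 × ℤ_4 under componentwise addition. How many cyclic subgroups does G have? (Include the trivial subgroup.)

12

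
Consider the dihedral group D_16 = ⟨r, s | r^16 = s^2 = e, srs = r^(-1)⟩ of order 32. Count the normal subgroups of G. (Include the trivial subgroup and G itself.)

G has 36 subgroups. Checking conjugation-invariance by order — order 1: 1/1 normal; order 2: 1/17 normal; order 4: 1/9 normal; order 8: 1/5 normal; order 16: 3/3 normal; order 32: 1/1 normal.
Total normal subgroups: 8.

8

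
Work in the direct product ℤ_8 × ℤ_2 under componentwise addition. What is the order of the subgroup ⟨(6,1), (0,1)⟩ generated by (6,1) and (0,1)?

|⟨(6,1)⟩| = 4 and |⟨(0,1)⟩| = 2, so |H| is a multiple of lcm(4, 2) = 4 and divides |G| = 16.
Closing under the operation: H = {(0,0), (0,1), (2,0), (2,1), (4,0), (4,1), (6,0), (6,1)}, so |H| = 8.

8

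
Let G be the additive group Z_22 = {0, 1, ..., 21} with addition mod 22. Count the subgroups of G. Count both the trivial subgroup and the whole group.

A cyclic group of order 22 has exactly one subgroup for each divisor of 22.
Divisors of 22: 1, 2, 11, 22.
So Z_22 has 4 subgroups.

4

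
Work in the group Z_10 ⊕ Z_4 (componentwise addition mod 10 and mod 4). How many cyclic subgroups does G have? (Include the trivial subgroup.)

Group the elements of G by the cyclic subgroup they generate; each cyclic subgroup of order d accounts for φ(d) elements.
Cyclic subgroups by order — order 1: 1; order 2: 3; order 4: 2; order 5: 1; order 10: 3; order 20: 2.
Total: 12.

12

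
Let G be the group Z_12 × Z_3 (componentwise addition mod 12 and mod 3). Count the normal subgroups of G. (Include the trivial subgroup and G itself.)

G is abelian, so every subgroup is normal.
G has 18 subgroups in total, hence 18 normal subgroups.

18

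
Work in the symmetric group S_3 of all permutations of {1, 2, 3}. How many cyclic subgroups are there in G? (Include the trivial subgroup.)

5

Group the elements of G by the cyclic subgroup they generate; each cyclic subgroup of order d accounts for φ(d) elements.
Cyclic subgroups by order — order 1: 1; order 2: 3; order 3: 1.
Total: 5.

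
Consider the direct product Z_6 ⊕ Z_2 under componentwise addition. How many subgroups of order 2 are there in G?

3

|G| = 12 and 2 | 12, so subgroups of order 2 are possible by Lagrange.
The subgroups of order 2 are: {(0,0), (0,1)}; {(0,0), (3,0)}; {(0,0), (3,1)}.
So G has 3 subgroups of order 2.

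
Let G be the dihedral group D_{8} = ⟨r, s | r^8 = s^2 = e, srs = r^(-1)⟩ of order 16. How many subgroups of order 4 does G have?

|G| = 16 and 4 | 16, so subgroups of order 4 are possible by Lagrange.
The subgroups of order 4 are: {e, r^2, r^4, r^6}; {e, r^4, r^2s, r^6s}; {e, r^4, r^3s, r^7s}; {e, r^4, s, r^4s}; … (5 in all).
So G has 5 subgroups of order 4.

5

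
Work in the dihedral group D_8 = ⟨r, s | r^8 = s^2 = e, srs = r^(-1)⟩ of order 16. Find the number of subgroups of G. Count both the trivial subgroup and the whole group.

|G| = 16, so by Lagrange every subgroup order divides 16. Divisors: 1, 2, 4, 8, 16.
Subgroups by order — order 1: 1; order 2: 9; order 4: 5; order 8: 3; order 16: 1.
Total: 1 + 9 + 5 + 3 + 1 = 19.

19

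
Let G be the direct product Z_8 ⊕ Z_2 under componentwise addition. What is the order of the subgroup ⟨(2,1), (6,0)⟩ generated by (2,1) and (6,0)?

|⟨(2,1)⟩| = 4 and |⟨(6,0)⟩| = 4, so |H| is a multiple of lcm(4, 4) = 4 and divides |G| = 16.
Closing under the operation: H = {(0,0), (0,1), (2,0), (2,1), (4,0), (4,1), (6,0), (6,1)}, so |H| = 8.

8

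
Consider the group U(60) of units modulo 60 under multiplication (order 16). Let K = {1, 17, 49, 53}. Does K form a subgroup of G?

Yes

|K| = 4 divides |G| = 16, consistent with Lagrange.
K contains the identity, every element's inverse is in K, and K is closed under ·: it is a subgroup.
In fact K = ⟨53⟩.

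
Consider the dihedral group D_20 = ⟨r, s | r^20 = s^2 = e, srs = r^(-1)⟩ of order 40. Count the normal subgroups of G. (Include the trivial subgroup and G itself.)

9

G has 48 subgroups. Checking conjugation-invariance by order — order 1: 1/1 normal; order 2: 1/21 normal; order 4: 1/11 normal; order 5: 1/1 normal; order 8: 0/5 normal; order 10: 1/5 normal; order 20: 3/3 normal; order 40: 1/1 normal.
Total normal subgroups: 9.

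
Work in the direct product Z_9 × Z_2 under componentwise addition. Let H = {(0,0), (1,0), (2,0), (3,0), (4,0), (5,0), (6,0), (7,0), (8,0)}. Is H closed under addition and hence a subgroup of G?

|H| = 9 divides |G| = 18, consistent with Lagrange.
H contains the identity, every element's inverse is in H, and H is closed under +: it is a subgroup.
In fact H = ⟨(4,0)⟩.

Yes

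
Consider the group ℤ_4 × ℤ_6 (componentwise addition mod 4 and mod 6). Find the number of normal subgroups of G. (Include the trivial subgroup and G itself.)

16

G is abelian, so every subgroup is normal.
G has 16 subgroups in total, hence 16 normal subgroups.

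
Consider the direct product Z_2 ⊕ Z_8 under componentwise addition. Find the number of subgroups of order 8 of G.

3

|G| = 16 and 8 | 16, so subgroups of order 8 are possible by Lagrange.
The subgroups of order 8 are: {(0,0), (0,1), (0,2), (0,3), (0,4), (0,5), (0,6), (0,7)}; {(0,0), (0,2), (0,4), (0,6), (1,0), (1,2), (1,4), (1,6)}; {(0,0), (0,2), (0,4), (0,6), (1,1), (1,3), (1,5), (1,7)}.
So G has 3 subgroups of order 8.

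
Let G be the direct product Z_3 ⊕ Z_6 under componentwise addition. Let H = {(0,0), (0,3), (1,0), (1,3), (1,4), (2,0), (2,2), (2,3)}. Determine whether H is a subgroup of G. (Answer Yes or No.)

No

|H| = 8 does not divide |G| = 18, so by Lagrange H is not a subgroup.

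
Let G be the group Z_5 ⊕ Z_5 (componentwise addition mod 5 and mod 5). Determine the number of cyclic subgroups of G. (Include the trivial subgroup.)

7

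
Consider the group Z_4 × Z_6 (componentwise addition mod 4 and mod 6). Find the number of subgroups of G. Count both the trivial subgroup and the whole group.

16

|G| = 24, so by Lagrange every subgroup order divides 24. Divisors: 1, 2, 3, 4, 6, 8, 12, 24.
Subgroups by order — order 1: 1; order 2: 3; order 3: 1; order 4: 3; order 6: 3; order 8: 1; order 12: 3; order 24: 1.
Total: 1 + 3 + 1 + 3 + 3 + 1 + 3 + 1 = 16.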